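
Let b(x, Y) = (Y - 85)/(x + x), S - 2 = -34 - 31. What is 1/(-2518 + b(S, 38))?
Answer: -126/317221 ≈ -0.00039720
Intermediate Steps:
S = -63 (S = 2 + (-34 - 31) = 2 - 65 = -63)
b(x, Y) = (-85 + Y)/(2*x) (b(x, Y) = (-85 + Y)/((2*x)) = (-85 + Y)*(1/(2*x)) = (-85 + Y)/(2*x))
1/(-2518 + b(S, 38)) = 1/(-2518 + (½)*(-85 + 38)/(-63)) = 1/(-2518 + (½)*(-1/63)*(-47)) = 1/(-2518 + 47/126) = 1/(-317221/126) = -126/317221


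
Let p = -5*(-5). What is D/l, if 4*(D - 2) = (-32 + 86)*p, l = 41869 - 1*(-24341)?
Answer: 679/132420 ≈ 0.0051276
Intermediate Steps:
p = 25
l = 66210 (l = 41869 + 24341 = 66210)
D = 679/2 (D = 2 + ((-32 + 86)*25)/4 = 2 + (54*25)/4 = 2 + (¼)*1350 = 2 + 675/2 = 679/2 ≈ 339.50)
D/l = (679/2)/66210 = (679/2)*(1/66210) = 679/132420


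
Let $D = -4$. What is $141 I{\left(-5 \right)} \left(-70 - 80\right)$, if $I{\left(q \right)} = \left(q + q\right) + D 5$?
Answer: $634500$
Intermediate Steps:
$I{\left(q \right)} = -20 + 2 q$ ($I{\left(q \right)} = \left(q + q\right) - 20 = 2 q - 20 = -20 + 2 q$)
$141 I{\left(-5 \right)} \left(-70 - 80\right) = 141 \left(-20 + 2 \left(-5\right)\right) \left(-70 - 80\right) = 141 \left(-20 - 10\right) \left(-150\right) = 141 \left(-30\right) \left(-150\right) = \left(-4230\right) \left(-150\right) = 634500$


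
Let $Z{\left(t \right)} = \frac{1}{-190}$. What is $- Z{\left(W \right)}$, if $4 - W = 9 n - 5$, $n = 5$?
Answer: $\frac{1}{190} \approx 0.0052632$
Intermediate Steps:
$W = -36$ ($W = 4 - \left(9 \cdot 5 - 5\right) = 4 - \left(45 - 5\right) = 4 - 40 = -36$)
$Z{\left(t \right)} = - \frac{1}{190}$
$- Z{\left(W \right)} = \left(-1\right) \left(- \frac{1}{190}\right) = \frac{1}{190}$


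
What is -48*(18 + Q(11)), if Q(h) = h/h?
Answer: -912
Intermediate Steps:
Q(h) = 1
-48*(18 + Q(11)) = -48*(18 + 1) = -48*19 = -912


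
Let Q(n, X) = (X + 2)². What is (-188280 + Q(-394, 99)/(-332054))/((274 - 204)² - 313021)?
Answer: 62519137321/102312810534 ≈ 0.61106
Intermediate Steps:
Q(n, X) = (2 + X)²
(-188280 + Q(-394, 99)/(-332054))/((274 - 204)² - 313021) = (-188280 + (2 + 99)²/(-332054))/((274 - 204)² - 313021) = (-188280 + 101²*(-1/332054))/(70² - 313021) = (-188280 + 10201*(-1/332054))/(4900 - 313021) = (-188280 - 10201/332054)/(-308121) = -62519137321/332054*(-1/308121) = 62519137321/102312810534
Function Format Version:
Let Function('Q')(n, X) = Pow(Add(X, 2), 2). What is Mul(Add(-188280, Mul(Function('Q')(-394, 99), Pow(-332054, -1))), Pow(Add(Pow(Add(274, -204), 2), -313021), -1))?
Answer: Rational(62519137321, 102312810534) ≈ 0.61106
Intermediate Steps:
Function('Q')(n, X) = Pow(Add(2, X), 2)
Mul(Add(-188280, Mul(Function('Q')(-394, 99), Pow(-332054, -1))), Pow(Add(Pow(Add(274, -204), 2), -313021), -1)) = Mul(Add(-188280, Mul(Pow(Add(2, 99), 2), Pow(-332054, -1))), Pow(Add(Pow(Add(274, -204), 2), -313021), -1)) = Mul(Add(-188280, Mul(Pow(101, 2), Rational(-1, 332054))), Pow(Add(Pow(70, 2), -313021), -1)) = Mul(Add(-188280, Mul(10201, Rational(-1, 332054))), Pow(Add(4900, -313021), -1)) = Mul(Add(-188280, Rational(-10201, 332054)), Pow(-308121, -1)) = Mul(Rational(-62519137321, 332054), Rational(-1, 308121)) = Rational(62519137321, 102312810534)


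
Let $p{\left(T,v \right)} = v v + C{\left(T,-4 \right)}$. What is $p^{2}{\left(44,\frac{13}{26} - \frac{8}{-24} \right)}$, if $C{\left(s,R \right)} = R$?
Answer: $\frac{14161}{1296} \approx 10.927$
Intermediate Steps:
$p{\left(T,v \right)} = -4 + v^{2}$ ($p{\left(T,v \right)} = v v - 4 = v^{2} - 4 = -4 + v^{2}$)
$p^{2}{\left(44,\frac{13}{26} - \frac{8}{-24} \right)} = \left(-4 + \left(\frac{13}{26} - \frac{8}{-24}\right)^{2}\right)^{2} = \left(-4 + \left(13 \cdot \frac{1}{26} - - \frac{1}{3}\right)^{2}\right)^{2} = \left(-4 + \left(\frac{1}{2} + \frac{1}{3}\right)^{2}\right)^{2} = \left(-4 + \left(\frac{5}{6}\right)^{2}\right)^{2} = \left(-4 + \frac{25}{36}\right)^{2} = \left(- \frac{119}{36}\right)^{2} = \frac{14161}{1296}$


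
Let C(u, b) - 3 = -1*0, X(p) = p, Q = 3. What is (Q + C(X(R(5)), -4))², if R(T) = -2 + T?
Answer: 36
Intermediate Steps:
C(u, b) = 3 (C(u, b) = 3 - 1*0 = 3 + 0 = 3)
(Q + C(X(R(5)), -4))² = (3 + 3)² = 6² = 36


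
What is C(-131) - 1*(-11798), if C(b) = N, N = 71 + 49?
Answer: 11918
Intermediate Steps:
N = 120
C(b) = 120
C(-131) - 1*(-11798) = 120 - 1*(-11798) = 120 + 11798 = 11918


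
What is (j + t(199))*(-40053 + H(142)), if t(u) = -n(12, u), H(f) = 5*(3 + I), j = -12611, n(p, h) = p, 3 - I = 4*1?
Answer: 505462789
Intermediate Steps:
I = -1 (I = 3 - 4 = -1)
H(f) = 10 (H(f) = 5*(3 - 1) = 5*2 = 10)
t(u) = -12 (t(u) = -1*12 = -12)
(j + t(199))*(-40053 + H(142)) = (-12611 - 12)*(-40053 + 10) = -12623*(-40043) = 505462789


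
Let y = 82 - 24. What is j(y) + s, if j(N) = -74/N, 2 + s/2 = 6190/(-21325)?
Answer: -724349/123685 ≈ -5.8564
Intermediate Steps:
y = 58
s = -19536/4265 (s = -4 + 2*(6190/(-21325)) = -4 + 2*(6190*(-1/21325)) = -4 + 2*(-1238/4265) = -4 - 2476/4265 = -19536/4265 ≈ -4.5805)
j(y) + s = -74/58 - 19536/4265 = -74*1/58 - 19536/4265 = -37/29 - 19536/4265 = -724349/123685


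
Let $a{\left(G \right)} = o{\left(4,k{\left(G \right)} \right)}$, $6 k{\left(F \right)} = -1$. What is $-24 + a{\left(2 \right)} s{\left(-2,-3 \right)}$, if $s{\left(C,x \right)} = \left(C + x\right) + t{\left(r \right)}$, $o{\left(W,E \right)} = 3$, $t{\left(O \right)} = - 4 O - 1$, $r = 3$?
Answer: $-78$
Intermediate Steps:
$k{\left(F \right)} = - \frac{1}{6}$ ($k{\left(F \right)} = \frac{1}{6} \left(-1\right) = - \frac{1}{6}$)
$t{\left(O \right)} = -1 - 4 O$
$a{\left(G \right)} = 3$
$s{\left(C,x \right)} = -13 + C + x$ ($s{\left(C,x \right)} = \left(C + x\right) - 13 = -13 + C + x$)
$-24 + a{\left(2 \right)} s{\left(-2,-3 \right)} = -24 + 3 \left(-13 - 2 - 3\right) = -24 + 3 \left(-18\right) = -24 - 54 = -78$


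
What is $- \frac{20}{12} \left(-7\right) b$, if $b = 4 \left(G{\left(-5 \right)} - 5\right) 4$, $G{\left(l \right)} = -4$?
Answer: $-1680$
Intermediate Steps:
$b = -144$ ($b = 4 \left(-4 - 5\right) 4 = 4 \left(-9\right) 4 = \left(-36\right) 4 = -144$)
$- \frac{20}{12} \left(-7\right) b = - \frac{20}{12} \left(-7\right) \left(-144\right) = \left(-20\right) \frac{1}{12} \left(-7\right) \left(-144\right) = \left(- \frac{5}{3}\right) \left(-7\right) \left(-144\right) = \frac{35}{3} \left(-144\right) = -1680$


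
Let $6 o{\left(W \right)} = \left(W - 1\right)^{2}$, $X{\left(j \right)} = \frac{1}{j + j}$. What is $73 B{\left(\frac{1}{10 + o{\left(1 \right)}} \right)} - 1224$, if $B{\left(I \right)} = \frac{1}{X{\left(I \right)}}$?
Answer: $- \frac{6047}{5} \approx -1209.4$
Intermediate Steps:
$X{\left(j \right)} = \frac{1}{2 j}$
$o{\left(W \right)} = \frac{\left(-1 + W\right)^{2}}{6}$ ($o{\left(W \right)} = \frac{\left(W - 1\right)^{2}}{6} = \frac{\left(-1 + W\right)^{2}}{6}$)
$B{\left(I \right)} = 2 I$ ($B{\left(I \right)} = \frac{1}{\frac{1}{2} \frac{1}{I}} = 2 I$)
$73 B{\left(\frac{1}{10 + o{\left(1 \right)}} \right)} - 1224 = 73 \frac{2}{10 + \frac{\left(-1 + 1\right)^{2}}{6}} - 1224 = 73 \frac{2}{10 + \frac{0^{2}}{6}} - 1224 = 73 \frac{2}{10 + \frac{1}{6} \cdot 0} - 1224 = 73 \frac{2}{10 + 0} - 1224 = 73 \cdot \frac{2}{10} - 1224 = 73 \cdot 2 \cdot \frac{1}{10} - 1224 = 73 \cdot \frac{1}{5} - 1224 = \frac{73}{5} - 1224 = - \frac{6047}{5}$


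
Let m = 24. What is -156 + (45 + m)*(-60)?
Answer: -4296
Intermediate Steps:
-156 + (45 + m)*(-60) = -156 + (45 + 24)*(-60) = -156 + 69*(-60) = -156 - 4140 = -4296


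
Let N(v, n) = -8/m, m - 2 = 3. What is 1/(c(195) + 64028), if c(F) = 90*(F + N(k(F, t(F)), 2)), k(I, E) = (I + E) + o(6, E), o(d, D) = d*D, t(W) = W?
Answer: 1/81434 ≈ 1.2280e-5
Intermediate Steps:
m = 5 (m = 2 + 3 = 5)
o(d, D) = D*d
k(I, E) = I + 7*E (k(I, E) = (I + E) + E*6 = (E + I) + 6*E = I + 7*E)
N(v, n) = -8/5
c(F) = -144 + 90*F (c(F) = 90*(F - 8/5) = 90*(-8/5 + F) = -144 + 90*F)
1/(c(195) + 64028) = 1/((-144 + 90*195) + 64028) = 1/((-144 + 17550) + 64028) = 1/(17406 + 64028) = 1/81434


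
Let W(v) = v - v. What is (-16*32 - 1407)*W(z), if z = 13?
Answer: 0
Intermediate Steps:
W(v) = 0
(-16*32 - 1407)*W(z) = (-16*32 - 1407)*0 = (-512 - 1407)*0 = -1919*0 = 0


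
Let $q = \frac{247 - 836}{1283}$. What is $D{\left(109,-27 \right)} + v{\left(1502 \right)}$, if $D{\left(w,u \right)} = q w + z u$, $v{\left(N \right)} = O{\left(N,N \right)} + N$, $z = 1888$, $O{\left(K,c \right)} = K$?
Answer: $- \frac{61612277}{1283} \approx -48022.0$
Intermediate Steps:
$q = - \frac{589}{1283}$ ($q = \left(-589\right) \frac{1}{1283} = - \frac{589}{1283} \approx -0.45908$)
$v{\left(N \right)} = 2 N$ ($v{\left(N \right)} = N + N = 2 N$)
$D{\left(w,u \right)} = 1888 u - \frac{589 w}{1283}$ ($D{\left(w,u \right)} = - \frac{589 w}{1283} + 1888 u = 1888 u - \frac{589 w}{1283}$)
$D{\left(109,-27 \right)} + v{\left(1502 \right)} = \left(1888 \left(-27\right) - \frac{64201}{1283}\right) + 2 \cdot 1502 = \left(-50976 - \frac{64201}{1283}\right) + 3004 = - \frac{65466409}{1283} + 3004 = - \frac{61612277}{1283}$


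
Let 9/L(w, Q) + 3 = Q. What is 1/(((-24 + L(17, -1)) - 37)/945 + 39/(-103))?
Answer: -389340/173479 ≈ -2.2443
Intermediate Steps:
L(w, Q) = 9/(-3 + Q)
1/(((-24 + L(17, -1)) - 37)/945 + 39/(-103)) = 1/(((-24 + 9/(-3 - 1)) - 37)/945 + 39/(-103)) = 1/(((-24 + 9/(-4)) - 37)*(1/945) + 39*(-1/103)) = 1/(((-24 + 9*(-1/4)) - 37)*(1/945) - 39/103) = 1/(((-24 - 9/4) - 37)*(1/945) - 39/103) = 1/((-105/4 - 37)*(1/945) - 39/103) = 1/(-253/4*1/945 - 39/103) = 1/(-253/3780 - 39/103) = 1/(-173479/389340) = -389340/173479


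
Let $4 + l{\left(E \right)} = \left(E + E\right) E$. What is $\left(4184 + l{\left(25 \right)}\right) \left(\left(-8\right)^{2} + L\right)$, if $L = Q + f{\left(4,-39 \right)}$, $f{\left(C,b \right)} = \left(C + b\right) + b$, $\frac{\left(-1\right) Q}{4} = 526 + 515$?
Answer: $-22664820$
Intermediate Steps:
$Q = -4164$ ($Q = - 4 \left(526 + 515\right) = \left(-4\right) 1041 = -4164$)
$l{\left(E \right)} = -4 + 2 E^{2}$ ($l{\left(E \right)} = -4 + \left(E + E\right) E = -4 + 2 E E = -4 + 2 E^{2}$)
$f{\left(C,b \right)} = C + 2 b$
$L = -4238$ ($L = -4164 + \left(4 + 2 \left(-39\right)\right) = -4164 + \left(4 - 78\right) = -4164 - 74 = -4238$)
$\left(4184 + l{\left(25 \right)}\right) \left(\left(-8\right)^{2} + L\right) = \left(4184 - \left(4 - 2 \cdot 25^{2}\right)\right) \left(\left(-8\right)^{2} - 4238\right) = \left(4184 + \left(-4 + 2 \cdot 625\right)\right) \left(64 - 4238\right) = \left(4184 + \left(-4 + 1250\right)\right) \left(-4174\right) = \left(4184 + 1246\right) \left(-4174\right) = 5430 \left(-4174\right) = -22664820$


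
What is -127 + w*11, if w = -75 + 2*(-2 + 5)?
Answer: -886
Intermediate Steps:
w = -69 (w = -75 + 2*3 = -75 + 6 = -69)
-127 + w*11 = -127 - 69*11 = -127 - 759 = -886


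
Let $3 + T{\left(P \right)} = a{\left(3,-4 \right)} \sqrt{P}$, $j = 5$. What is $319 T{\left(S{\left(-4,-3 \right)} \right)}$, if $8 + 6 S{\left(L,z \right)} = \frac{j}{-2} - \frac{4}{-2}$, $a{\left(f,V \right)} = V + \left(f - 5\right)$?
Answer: $-957 - 319 i \sqrt{51} \approx -957.0 - 2278.1 i$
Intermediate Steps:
$a{\left(f,V \right)} = -5 + V + f$ ($a{\left(f,V \right)} = V + \left(-5 + f\right) = -5 + V + f$)
$S{\left(L,z \right)} = - \frac{17}{12}$ ($S{\left(L,z \right)} = - \frac{4}{3} + \frac{\frac{5}{-2} - \frac{4}{-2}}{6} = - \frac{4}{3} + \frac{5 \left(- \frac{1}{2}\right) - -2}{6} = - \frac{4}{3} + \frac{- \frac{5}{2} + 2}{6} = - \frac{4}{3} + \frac{1}{6} \left(- \frac{1}{2}\right) = - \frac{4}{3} - \frac{1}{12} = - \frac{17}{12}$)
$T{\left(P \right)} = -3 - 6 \sqrt{P}$ ($T{\left(P \right)} = -3 + \left(-5 - 4 + 3\right) \sqrt{P} = -3 - 6 \sqrt{P}$)
$319 T{\left(S{\left(-4,-3 \right)} \right)} = 319 \left(-3 - 6 \sqrt{- \frac{17}{12}}\right) = 319 \left(-3 - 6 \frac{i \sqrt{51}}{6}\right) = 319 \left(-3 - i \sqrt{51}\right) = -957 - 319 i \sqrt{51}$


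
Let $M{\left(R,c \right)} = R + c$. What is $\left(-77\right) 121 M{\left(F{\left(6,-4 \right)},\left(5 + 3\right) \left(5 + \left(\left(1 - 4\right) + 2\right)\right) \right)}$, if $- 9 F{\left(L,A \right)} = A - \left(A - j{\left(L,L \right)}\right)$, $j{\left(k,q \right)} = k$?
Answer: $- \frac{875798}{3} \approx -2.9193 \cdot 10^{5}$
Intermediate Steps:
$F{\left(L,A \right)} = - \frac{L}{9}$ ($F{\left(L,A \right)} = - \frac{A - \left(A - L\right)}{9} = - \frac{L}{9}$)
$\left(-77\right) 121 M{\left(F{\left(6,-4 \right)},\left(5 + 3\right) \left(5 + \left(\left(1 - 4\right) + 2\right)\right) \right)} = \left(-77\right) 121 \left(\left(- \frac{1}{9}\right) 6 + \left(5 + 3\right) \left(5 + \left(\left(1 - 4\right) + 2\right)\right)\right) = - 9317 \left(- \frac{2}{3} + 8 \left(5 + \left(-3 + 2\right)\right)\right) = - 9317 \left(- \frac{2}{3} + 8 \left(5 - 1\right)\right) = - 9317 \left(- \frac{2}{3} + 8 \cdot 4\right) = - 9317 \left(- \frac{2}{3} + 32\right) = \left(-9317\right) \frac{94}{3} = - \frac{875798}{3}$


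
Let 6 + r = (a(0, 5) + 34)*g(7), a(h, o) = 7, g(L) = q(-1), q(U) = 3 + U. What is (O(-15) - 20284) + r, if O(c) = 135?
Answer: -20073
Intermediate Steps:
g(L) = 2 (g(L) = 3 - 1 = 2)
r = 76 (r = -6 + (7 + 34)*2 = -6 + 41*2 = -6 + 82 = 76)
(O(-15) - 20284) + r = (135 - 20284) + 76 = -20149 + 76 = -20073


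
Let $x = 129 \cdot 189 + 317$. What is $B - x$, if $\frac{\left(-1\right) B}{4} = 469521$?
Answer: $-1902782$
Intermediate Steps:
$x = 24698$ ($x = 24381 + 317 = 24698$)
$B = -1878084$ ($B = \left(-4\right) 469521 = -1878084$)
$B - x = -1878084 - 24698 = -1902782$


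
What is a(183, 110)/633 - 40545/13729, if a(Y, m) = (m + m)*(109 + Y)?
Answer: 856285975/8690457 ≈ 98.532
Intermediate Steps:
a(Y, m) = 2*m*(109 + Y) (a(Y, m) = (2*m)*(109 + Y) = 2*m*(109 + Y))
a(183, 110)/633 - 40545/13729 = (2*110*(109 + 183))/633 - 40545/13729 = (2*110*292)*(1/633) - 40545*1/13729 = 64240*(1/633) - 40545/13729 = 64240/633 - 40545/13729 = 856285975/8690457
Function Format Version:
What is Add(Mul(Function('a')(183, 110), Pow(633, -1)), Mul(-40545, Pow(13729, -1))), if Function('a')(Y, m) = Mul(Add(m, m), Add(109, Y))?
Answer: Rational(856285975, 8690457) ≈ 98.532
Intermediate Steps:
Function('a')(Y, m) = Mul(2, m, Add(109, Y)) (Function('a')(Y, m) = Mul(Mul(2, m), Add(109, Y)) = Mul(2, m, Add(109, Y)))
Add(Mul(Function('a')(183, 110), Pow(633, -1)), Mul(-40545, Pow(13729, -1))) = Add(Mul(Mul(2, 110, Add(109, 183)), Pow(633, -1)), Mul(-40545, Pow(13729, -1))) = Add(Mul(Mul(2, 110, 292), Rational(1, 633)), Mul(-40545, Rational(1, 13729))) = Add(Mul(64240, Rational(1, 633)), Rational(-40545, 13729)) = Add(Rational(64240, 633), Rational(-40545, 13729)) = Rational(856285975, 8690457)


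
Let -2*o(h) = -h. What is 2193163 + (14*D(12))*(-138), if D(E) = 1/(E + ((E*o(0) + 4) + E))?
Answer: 2193094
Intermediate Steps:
o(h) = h/2 (o(h) = -(-1)*h/2 = h/2)
D(E) = 1/(4 + 2*E) (D(E) = 1/(E + ((E*((½)*0) + 4) + E)) = 1/(E + ((E*0 + 4) + E)) = 1/(E + ((0 + 4) + E)) = 1/(E + (4 + E)) = 1/(4 + 2*E))
2193163 + (14*D(12))*(-138) = 2193163 + (14*(1/(2*(2 + 12))))*(-138) = 2193163 + (14*((½)/14))*(-138) = 2193163 + (14*((½)*(1/14)))*(-138) = 2193163 + (14*(1/28))*(-138) = 2193163 + (½)*(-138) = 2193163 - 69 = 2193094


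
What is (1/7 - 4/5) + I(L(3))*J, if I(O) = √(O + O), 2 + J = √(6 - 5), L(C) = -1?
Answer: -23/35 - I*√2 ≈ -0.65714 - 1.4142*I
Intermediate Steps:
J = -1 (J = -2 + √(6 - 5) = -2 + √1 = -2 + 1 = -1)
I(O) = √2*√O (I(O) = √(2*O) = √2*√O)
(1/7 - 4/5) + I(L(3))*J = (1/7 - 4/5) + (√2*√(-1))*(-1) = (1*(⅐) - 4*⅕) + (√2*I)*(-1) = (⅐ - ⅘) + (I*√2)*(-1) = -23/35 - I*√2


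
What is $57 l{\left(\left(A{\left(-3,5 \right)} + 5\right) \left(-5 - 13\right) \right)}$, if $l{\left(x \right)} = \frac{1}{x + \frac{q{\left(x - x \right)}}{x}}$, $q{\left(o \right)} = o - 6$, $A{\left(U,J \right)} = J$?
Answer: $- \frac{1710}{5399} \approx -0.31673$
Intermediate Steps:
$q{\left(o \right)} = -6 + o$ ($q{\left(o \right)} = o - 6 = -6 + o$)
$l{\left(x \right)} = \frac{1}{x - \frac{6}{x}}$ ($l{\left(x \right)} = \frac{1}{x + \frac{-6 + \left(x - x\right)}{x}} = \frac{1}{x + \frac{-6 + 0}{x}} = \frac{1}{x - \frac{6}{x}}$)
$57 l{\left(\left(A{\left(-3,5 \right)} + 5\right) \left(-5 - 13\right) \right)} = 57 \frac{\left(5 + 5\right) \left(-5 - 13\right)}{-6 + \left(\left(5 + 5\right) \left(-5 - 13\right)\right)^{2}} = 57 \frac{10 \left(-18\right)}{-6 + \left(10 \left(-18\right)\right)^{2}} = 57 \left(- \frac{180}{-6 + \left(-180\right)^{2}}\right) = 57 \left(- \frac{180}{-6 + 32400}\right) = 57 \left(- \frac{180}{32394}\right) = 57 \left(\left(-180\right) \frac{1}{32394}\right) = 57 \left(- \frac{30}{5399}\right) = - \frac{1710}{5399}$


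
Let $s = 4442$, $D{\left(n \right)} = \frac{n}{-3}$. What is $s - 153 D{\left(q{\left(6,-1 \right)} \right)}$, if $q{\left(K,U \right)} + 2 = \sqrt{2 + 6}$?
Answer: $4340 + 102 \sqrt{2} \approx 4484.3$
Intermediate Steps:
$q{\left(K,U \right)} = -2 + 2 \sqrt{2}$ ($q{\left(K,U \right)} = -2 + \sqrt{2 + 6} = -2 + \sqrt{8} = -2 + 2 \sqrt{2}$)
$D{\left(n \right)} = - \frac{n}{3}$ ($D{\left(n \right)} = n \left(- \frac{1}{3}\right) = - \frac{n}{3}$)
$s - 153 D{\left(q{\left(6,-1 \right)} \right)} = 4442 - 153 \left(- \frac{-2 + 2 \sqrt{2}}{3}\right) = 4442 - 153 \left(\frac{2}{3} - \frac{2 \sqrt{2}}{3}\right) = 4442 - \left(102 - 102 \sqrt{2}\right) = 4340 + 102 \sqrt{2}$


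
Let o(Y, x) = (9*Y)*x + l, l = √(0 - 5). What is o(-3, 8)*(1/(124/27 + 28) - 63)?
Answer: 1496151/110 - 55413*I*√5/880 ≈ 13601.0 - 140.8*I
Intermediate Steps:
l = I*√5 (l = √(-5) = I*√5 ≈ 2.2361*I)
o(Y, x) = I*√5 + 9*Y*x (o(Y, x) = (9*Y)*x + I*√5 = 9*Y*x + I*√5 = I*√5 + 9*Y*x)
o(-3, 8)*(1/(124/27 + 28) - 63) = (I*√5 + 9*(-3)*8)*(1/(124/27 + 28) - 63) = (I*√5 - 216)*(1/(124*(1/27) + 28) - 63) = (-216 + I*√5)*(1/(124/27 + 28) - 63) = (-216 + I*√5)*(1/(880/27) - 63) = (-216 + I*√5)*(27/880 - 63) = (-216 + I*√5)*(-55413/880) = 1496151/110 - 55413*I*√5/880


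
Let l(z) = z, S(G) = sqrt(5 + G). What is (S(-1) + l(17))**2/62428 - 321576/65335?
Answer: -20051760593/4078733380 ≈ -4.9162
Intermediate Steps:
(S(-1) + l(17))**2/62428 - 321576/65335 = (sqrt(5 - 1) + 17)**2/62428 - 321576/65335 = (sqrt(4) + 17)**2*(1/62428) - 321576*1/65335 = (2 + 17)**2*(1/62428) - 321576/65335 = 19**2*(1/62428) - 321576/65335 = 361*(1/62428) - 321576/65335 = 361/62428 - 321576/65335 = -20051760593/4078733380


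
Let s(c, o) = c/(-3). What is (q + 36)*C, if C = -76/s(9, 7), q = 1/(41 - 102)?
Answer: 166820/183 ≈ 911.58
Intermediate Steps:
q = -1/61 (q = 1/(-61) = -1/61 ≈ -0.016393)
s(c, o) = -c/3 (s(c, o) = c*(-⅓) = -c/3)
C = 76/3 (C = -76/((-⅓*9)) = -76/(-3) = -76*(-⅓) = 76/3 ≈ 25.333)
(q + 36)*C = (-1/61 + 36)*(76/3) = (2195/61)*(76/3) = 166820/183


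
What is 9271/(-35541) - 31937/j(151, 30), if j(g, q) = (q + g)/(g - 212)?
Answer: 69237769886/6432921 ≈ 10763.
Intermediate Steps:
j(g, q) = (g + q)/(-212 + g)
9271/(-35541) - 31937/j(151, 30) = 9271/(-35541) - 31937*(-212 + 151)/(151 + 30) = 9271*(-1/35541) - 31937/(181/(-61)) = -9271/35541 - 31937/((-1/61*181)) = -9271/35541 - 31937/(-181/61) = -9271/35541 - 31937*(-61/181) = -9271/35541 + 1948157/181 = 69237769886/6432921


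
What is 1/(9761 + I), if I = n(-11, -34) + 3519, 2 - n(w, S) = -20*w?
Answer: 1/13062 ≈ 7.6558e-5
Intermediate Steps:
n(w, S) = 2 + 20*w (n(w, S) = 2 - (-20)*w = 2 + 20*w)
I = 3301 (I = (2 + 20*(-11)) + 3519 = (2 - 220) + 3519 = -218 + 3519 = 3301)
1/(9761 + I) = 1/(9761 + 3301) = 1/13062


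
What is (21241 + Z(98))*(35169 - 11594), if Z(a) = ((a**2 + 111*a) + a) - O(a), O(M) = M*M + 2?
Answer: 759468625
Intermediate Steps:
O(M) = 2 + M**2 (O(M) = M**2 + 2 = 2 + M**2)
Z(a) = -2 + 112*a (Z(a) = ((a**2 + 111*a) + a) - (2 + a**2) = (a**2 + 112*a) + (-2 - a**2) = -2 + 112*a)
(21241 + Z(98))*(35169 - 11594) = (21241 + (-2 + 112*98))*(35169 - 11594) = (21241 + (-2 + 10976))*23575 = (21241 + 10974)*23575 = 32215*23575 = 759468625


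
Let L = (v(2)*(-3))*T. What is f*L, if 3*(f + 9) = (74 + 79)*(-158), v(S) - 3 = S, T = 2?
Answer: 242010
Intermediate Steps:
v(S) = 3 + S
L = -30 (L = ((3 + 2)*(-3))*2 = (5*(-3))*2 = -15*2 = -30)
f = -8067 (f = -9 + ((74 + 79)*(-158))/3 = -9 + (153*(-158))/3 = -9 + (⅓)*(-24174) = -9 - 8058 = -8067)
f*L = -8067*(-30) = 242010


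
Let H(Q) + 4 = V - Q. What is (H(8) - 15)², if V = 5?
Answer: 484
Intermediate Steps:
H(Q) = 1 - Q (H(Q) = -4 + (5 - Q) = 1 - Q)
(H(8) - 15)² = ((1 - 1*8) - 15)² = ((1 - 8) - 15)² = (-7 - 15)² = (-22)² = 484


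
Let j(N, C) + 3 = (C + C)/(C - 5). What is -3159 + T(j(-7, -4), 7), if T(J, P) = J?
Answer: -28450/9 ≈ -3161.1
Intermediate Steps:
j(N, C) = -3 + 2*C/(-5 + C) (j(N, C) = -3 + (C + C)/(C - 5) = -3 + (2*C)/(-5 + C) = -3 + 2*C/(-5 + C))
-3159 + T(j(-7, -4), 7) = -3159 + (15 - 1*(-4))/(-5 - 4) = -3159 + (15 + 4)/(-9) = -3159 - ⅑*19 = -3159 - 19/9 = -28450/9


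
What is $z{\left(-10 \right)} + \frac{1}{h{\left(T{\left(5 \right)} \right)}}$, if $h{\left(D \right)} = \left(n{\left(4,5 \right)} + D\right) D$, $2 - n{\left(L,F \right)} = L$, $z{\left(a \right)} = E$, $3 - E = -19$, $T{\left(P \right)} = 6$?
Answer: $\frac{529}{24} \approx 22.042$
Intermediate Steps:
$E = 22$ ($E = 3 - -19 = 3 + 19 = 22$)
$z{\left(a \right)} = 22$
$n{\left(L,F \right)} = 2 - L$
$h{\left(D \right)} = D \left(-2 + D\right)$ ($h{\left(D \right)} = \left(\left(2 - 4\right) + D\right) D = \left(-2 + D\right) D = D \left(-2 + D\right)$)
$z{\left(-10 \right)} + \frac{1}{h{\left(T{\left(5 \right)} \right)}} = 22 + \frac{1}{6 \left(-2 + 6\right)} = 22 + \frac{1}{6 \cdot 4} = 22 + \frac{1}{24} = \frac{529}{24}$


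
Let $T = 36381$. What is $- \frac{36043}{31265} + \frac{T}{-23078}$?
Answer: $- \frac{1969252319}{721533670} \approx -2.7293$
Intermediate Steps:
$- \frac{36043}{31265} + \frac{T}{-23078} = - \frac{36043}{31265} + \frac{36381}{-23078} = \left(-36043\right) \frac{1}{31265} + 36381 \left(- \frac{1}{23078}\right) = - \frac{36043}{31265} - \frac{36381}{23078} = - \frac{1969252319}{721533670}$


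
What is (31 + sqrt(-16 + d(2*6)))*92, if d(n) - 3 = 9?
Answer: 2852 + 184*I ≈ 2852.0 + 184.0*I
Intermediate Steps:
d(n) = 12 (d(n) = 3 + 9 = 12)
(31 + sqrt(-16 + d(2*6)))*92 = (31 + sqrt(-16 + 12))*92 = (31 + sqrt(-4))*92 = (31 + 2*I)*92 = 2852 + 184*I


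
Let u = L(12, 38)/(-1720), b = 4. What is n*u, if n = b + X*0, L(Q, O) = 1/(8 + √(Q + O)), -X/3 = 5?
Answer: -2/1505 + √2/1204 ≈ -0.00015431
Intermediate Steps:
X = -15 (X = -3*5 = -15)
L(Q, O) = 1/(8 + √(O + Q))
n = 4 (n = 4 - 15*0 = 4 + 0 = 4)
u = -1/(1720*(8 + 5*√2)) (u = 1/((8 + √(38 + 12))*(-1720)) = -1/1720/(8 + √50) = -1/1720/(8 + 5*√2) = -1/(1720*(8 + 5*√2)) ≈ -3.8577e-5)
n*u = 4*(-1/3010 + √2/4816) = -2/1505 + √2/1204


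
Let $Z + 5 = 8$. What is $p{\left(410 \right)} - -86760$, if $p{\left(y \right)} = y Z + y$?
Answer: $88400$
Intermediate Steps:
$Z = 3$ ($Z = -5 + 8 = 3$)
$p{\left(y \right)} = 4 y$ ($p{\left(y \right)} = y 3 + y = 3 y + y = 4 y$)
$p{\left(410 \right)} - -86760 = 4 \cdot 410 - -86760 = 1640 + 86760 = 88400$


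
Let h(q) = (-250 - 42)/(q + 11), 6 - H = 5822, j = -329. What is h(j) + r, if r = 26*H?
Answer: -24043198/159 ≈ -1.5122e+5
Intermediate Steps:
H = -5816 (H = 6 - 1*5822 = 6 - 5822 = -5816)
h(q) = -292/(11 + q)
r = -151216 (r = 26*(-5816) = -151216)
h(j) + r = -292/(11 - 329) - 151216 = -292/(-318) - 151216 = -292*(-1/318) - 151216 = 146/159 - 151216 = -24043198/159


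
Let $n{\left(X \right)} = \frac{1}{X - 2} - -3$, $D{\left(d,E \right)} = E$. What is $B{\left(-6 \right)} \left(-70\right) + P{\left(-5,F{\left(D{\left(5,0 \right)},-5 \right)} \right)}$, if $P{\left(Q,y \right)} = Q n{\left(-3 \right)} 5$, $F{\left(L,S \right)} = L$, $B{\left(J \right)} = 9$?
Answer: $-700$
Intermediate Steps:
$n{\left(X \right)} = 3 + \frac{1}{-2 + X}$ ($n{\left(X \right)} = \frac{1}{-2 + X} + 3 = 3 + \frac{1}{-2 + X}$)
$P{\left(Q,y \right)} = 14 Q$ ($P{\left(Q,y \right)} = Q \frac{-5 + 3 \left(-3\right)}{-2 - 3} \cdot 5 = Q \frac{-5 - 9}{-5} \cdot 5 = Q \left(\left(- \frac{1}{5}\right) \left(-14\right)\right) 5 = Q \frac{14}{5} \cdot 5 = \frac{14 Q}{5} \cdot 5 = 14 Q$)
$B{\left(-6 \right)} \left(-70\right) + P{\left(-5,F{\left(D{\left(5,0 \right)},-5 \right)} \right)} = 9 \left(-70\right) + 14 \left(-5\right) = -630 - 70 = -700$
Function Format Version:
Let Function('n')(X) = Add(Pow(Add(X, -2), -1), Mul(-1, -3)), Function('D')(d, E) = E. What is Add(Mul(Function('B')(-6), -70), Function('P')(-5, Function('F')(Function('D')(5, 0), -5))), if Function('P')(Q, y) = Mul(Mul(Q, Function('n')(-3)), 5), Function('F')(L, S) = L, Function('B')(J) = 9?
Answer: -700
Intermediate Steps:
Function('n')(X) = Add(3, Pow(Add(-2, X), -1)) (Function('n')(X) = Add(Pow(Add(-2, X), -1), 3) = Add(3, Pow(Add(-2, X), -1)))
Function('P')(Q, y) = Mul(14, Q) (Function('P')(Q, y) = Mul(Mul(Q, Mul(Pow(Add(-2, -3), -1), Add(-5, Mul(3, -3)))), 5) = Mul(Mul(Q, Mul(Pow(-5, -1), Add(-5, -9))), 5) = Mul(Mul(Q, Mul(Rational(-1, 5), -14)), 5) = Mul(Mul(Q, Rational(14, 5)), 5) = Mul(Mul(Rational(14, 5), Q), 5) = Mul(14, Q))
Add(Mul(Function('B')(-6), -70), Function('P')(-5, Function('F')(Function('D')(5, 0), -5))) = Add(Mul(9, -70), Mul(14, -5)) = Add(-630, -70) = -700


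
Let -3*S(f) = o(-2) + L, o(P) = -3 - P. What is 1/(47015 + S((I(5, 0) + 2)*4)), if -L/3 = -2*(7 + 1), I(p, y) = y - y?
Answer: 3/140998 ≈ 2.1277e-5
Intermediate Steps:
I(p, y) = 0
L = 48 (L = -(-6)*(7 + 1) = -(-6)*8 = -3*(-16) = 48)
S(f) = -47/3 (S(f) = -((-3 - 1*(-2)) + 48)/3 = -((-3 + 2) + 48)/3 = -(-1 + 48)/3 = -⅓*47 = -47/3)
1/(47015 + S((I(5, 0) + 2)*4)) = 1/(47015 - 47/3) = 1/(140998/3) = 3/140998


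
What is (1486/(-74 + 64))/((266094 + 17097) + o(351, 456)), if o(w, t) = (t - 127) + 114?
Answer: -743/1418170 ≈ -0.00052391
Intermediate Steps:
o(w, t) = -13 + t (o(w, t) = (-127 + t) + 114 = -13 + t)
(1486/(-74 + 64))/((266094 + 17097) + o(351, 456)) = (1486/(-74 + 64))/((266094 + 17097) + (-13 + 456)) = (1486/(-10))/(283191 + 443) = -⅒*1486/283634 = -743/5*1/283634 = -743/1418170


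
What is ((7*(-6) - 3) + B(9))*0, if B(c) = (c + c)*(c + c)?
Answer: 0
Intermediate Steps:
B(c) = 4*c² (B(c) = (2*c)*(2*c) = 4*c²)
((7*(-6) - 3) + B(9))*0 = ((7*(-6) - 3) + 4*9²)*0 = ((-42 - 3) + 4*81)*0 = (-45 + 324)*0 = 279*0 = 0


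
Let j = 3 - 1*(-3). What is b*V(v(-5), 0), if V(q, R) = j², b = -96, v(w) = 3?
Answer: -3456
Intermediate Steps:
j = 6 (j = 3 + 3 = 6)
V(q, R) = 36 (V(q, R) = 6² = 36)
b*V(v(-5), 0) = -96*36 = -3456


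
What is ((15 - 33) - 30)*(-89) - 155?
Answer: 4117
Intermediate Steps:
((15 - 33) - 30)*(-89) - 155 = (-18 - 30)*(-89) - 155 = -48*(-89) - 155 = 4272 - 155 = 4117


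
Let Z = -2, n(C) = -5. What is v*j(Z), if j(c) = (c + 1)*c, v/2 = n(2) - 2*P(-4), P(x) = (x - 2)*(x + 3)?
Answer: -68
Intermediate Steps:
P(x) = (-2 + x)*(3 + x)
v = -34 (v = 2*(-5 - 2*(-6 - 4 + (-4)²)) = 2*(-5 - 2*(-6 - 4 + 16)) = 2*(-5 - 2*6) = 2*(-5 - 12) = 2*(-17) = -34)
j(c) = c*(1 + c) (j(c) = (1 + c)*c = c*(1 + c))
v*j(Z) = -(-68)*(1 - 2) = -(-68)*(-1) = -34*2 = -68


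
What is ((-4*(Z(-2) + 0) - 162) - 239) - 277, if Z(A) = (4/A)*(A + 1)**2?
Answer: -670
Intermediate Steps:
Z(A) = 4*(1 + A)**2/A (Z(A) = (4/A)*(1 + A)**2 = 4*(1 + A)**2/A)
((-4*(Z(-2) + 0) - 162) - 239) - 277 = ((-4*(4*(1 - 2)**2/(-2) + 0) - 162) - 239) - 277 = ((-4*(4*(-1/2)*(-1)**2 + 0) - 162) - 239) - 277 = ((-4*(4*(-1/2)*1 + 0) - 162) - 239) - 277 = ((-4*(-2 + 0) - 162) - 239) - 277 = ((-4*(-2) - 162) - 239) - 277 = ((8 - 162) - 239) - 277 = (-154 - 239) - 277 = -393 - 277 = -670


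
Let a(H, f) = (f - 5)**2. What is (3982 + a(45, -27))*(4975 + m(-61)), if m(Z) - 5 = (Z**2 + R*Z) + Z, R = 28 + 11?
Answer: 31342566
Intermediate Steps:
R = 39
m(Z) = 5 + Z**2 + 40*Z (m(Z) = 5 + ((Z**2 + 39*Z) + Z) = 5 + (Z**2 + 40*Z) = 5 + Z**2 + 40*Z)
a(H, f) = (-5 + f)**2
(3982 + a(45, -27))*(4975 + m(-61)) = (3982 + (-5 - 27)**2)*(4975 + (5 + (-61)**2 + 40*(-61))) = (3982 + (-32)**2)*(4975 + (5 + 3721 - 2440)) = (3982 + 1024)*(4975 + 1286) = 5006*6261 = 31342566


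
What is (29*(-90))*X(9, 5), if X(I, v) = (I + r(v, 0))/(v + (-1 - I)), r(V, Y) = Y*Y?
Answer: 4698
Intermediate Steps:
r(V, Y) = Y²
X(I, v) = I/(-1 + v - I) (X(I, v) = (I + 0²)/(v + (-1 - I)) = (I + 0)/(-1 + v - I) = I/(-1 + v - I))
(29*(-90))*X(9, 5) = (29*(-90))*(9/(-1 + 5 - 1*9)) = -23490/(-1 + 5 - 9) = -23490/(-5) = -23490*(-1)/5 = -2610*(-9/5) = 4698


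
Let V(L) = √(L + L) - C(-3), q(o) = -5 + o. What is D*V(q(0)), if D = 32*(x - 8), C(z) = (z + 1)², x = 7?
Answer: 128 - 32*I*√10 ≈ 128.0 - 101.19*I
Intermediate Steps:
C(z) = (1 + z)²
V(L) = -4 + √2*√L (V(L) = √(L + L) - (1 - 3)² = √(2*L) - 1*(-2)² = √2*√L - 1*4 = √2*√L - 4 = -4 + √2*√L)
D = -32 (D = 32*(7 - 8) = 32*(-1) = -32)
D*V(q(0)) = -32*(-4 + √2*√(-5 + 0)) = -32*(-4 + √2*√(-5)) = -32*(-4 + √2*(I*√5)) = -32*(-4 + I*√10) = 128 - 32*I*√10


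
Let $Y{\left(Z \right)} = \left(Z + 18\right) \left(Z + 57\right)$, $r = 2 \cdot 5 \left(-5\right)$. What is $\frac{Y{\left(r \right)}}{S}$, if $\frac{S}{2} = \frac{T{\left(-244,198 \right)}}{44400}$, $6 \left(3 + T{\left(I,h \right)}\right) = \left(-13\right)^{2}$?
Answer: $- \frac{29836800}{151} \approx -1.9759 \cdot 10^{5}$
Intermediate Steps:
$T{\left(I,h \right)} = \frac{151}{6}$ ($T{\left(I,h \right)} = -3 + \frac{\left(-13\right)^{2}}{6} = -3 + \frac{1}{6} \cdot 169 = -3 + \frac{169}{6} = \frac{151}{6}$)
$r = -50$ ($r = 10 \left(-5\right) = -50$)
$Y{\left(Z \right)} = \left(18 + Z\right) \left(57 + Z\right)$
$S = \frac{151}{133200}$ ($S = 2 \frac{151}{6 \cdot 44400} = 2 \cdot \frac{151}{6} \cdot \frac{1}{44400} = 2 \cdot \frac{151}{266400} = \frac{151}{133200} \approx 0.0011336$)
$\frac{Y{\left(r \right)}}{S} = \frac{1026 + \left(-50\right)^{2} + 75 \left(-50\right)}{\frac{151}{133200}} = \left(1026 + 2500 - 3750\right) \frac{133200}{151} = \left(-224\right) \frac{133200}{151} = - \frac{29836800}{151}$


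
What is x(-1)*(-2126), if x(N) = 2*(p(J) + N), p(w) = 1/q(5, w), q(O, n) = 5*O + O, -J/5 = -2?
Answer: 61654/15 ≈ 4110.3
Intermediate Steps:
J = 10 (J = -5*(-2) = 10)
q(O, n) = 6*O
p(w) = 1/30 (p(w) = 1/(6*5) = 1/30)
x(N) = 1/15 + 2*N (x(N) = 2*(1/30 + N) = 1/15 + 2*N)
x(-1)*(-2126) = (1/15 + 2*(-1))*(-2126) = (1/15 - 2)*(-2126) = -29/15*(-2126) = 61654/15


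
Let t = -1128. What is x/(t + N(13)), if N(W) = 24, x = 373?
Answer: -373/1104 ≈ -0.33786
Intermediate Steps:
x/(t + N(13)) = 373/(-1128 + 24) = 373/(-1104) = -1/1104*373 = -373/1104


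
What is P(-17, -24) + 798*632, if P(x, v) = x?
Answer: 504319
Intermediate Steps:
P(-17, -24) + 798*632 = -17 + 798*632 = -17 + 504336 = 504319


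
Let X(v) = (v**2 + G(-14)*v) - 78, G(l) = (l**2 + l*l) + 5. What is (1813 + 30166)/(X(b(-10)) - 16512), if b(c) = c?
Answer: -31979/20460 ≈ -1.5630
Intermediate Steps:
G(l) = 5 + 2*l**2 (G(l) = (l**2 + l**2) + 5 = 2*l**2 + 5 = 5 + 2*l**2)
X(v) = -78 + v**2 + 397*v (X(v) = (v**2 + (5 + 2*(-14)**2)*v) - 78 = (v**2 + (5 + 2*196)*v) - 78 = (v**2 + (5 + 392)*v) - 78 = (v**2 + 397*v) - 78 = -78 + v**2 + 397*v)
(1813 + 30166)/(X(b(-10)) - 16512) = (1813 + 30166)/((-78 + (-10)**2 + 397*(-10)) - 16512) = 31979/((-78 + 100 - 3970) - 16512) = 31979/(-3948 - 16512) = 31979/(-20460) = 31979*(-1/20460) = -31979/20460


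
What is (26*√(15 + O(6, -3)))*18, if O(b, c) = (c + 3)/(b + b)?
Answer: 468*√15 ≈ 1812.6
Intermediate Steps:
O(b, c) = (3 + c)/(2*b) (O(b, c) = (3 + c)/((2*b)) = (3 + c)*(1/(2*b)) = (3 + c)/(2*b))
(26*√(15 + O(6, -3)))*18 = (26*√(15 + (½)*(3 - 3)/6))*18 = (26*√(15 + (½)*(⅙)*0))*18 = (26*√(15 + 0))*18 = (26*√15)*18 = 468*√15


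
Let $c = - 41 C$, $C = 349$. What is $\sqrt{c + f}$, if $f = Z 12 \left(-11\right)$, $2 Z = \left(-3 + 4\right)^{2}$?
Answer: $25 i \sqrt{23} \approx 119.9 i$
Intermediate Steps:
$Z = \frac{1}{2}$ ($Z = \frac{\left(-3 + 4\right)^{2}}{2} = \frac{1^{2}}{2} = \frac{1}{2} \cdot 1 = \frac{1}{2} \approx 0.5$)
$f = -66$ ($f = \frac{1}{2} \cdot 12 \left(-11\right) = 6 \left(-11\right) = -66$)
$c = -14309$ ($c = \left(-41\right) 349 = -14309$)
$\sqrt{c + f} = \sqrt{-14309 - 66} = \sqrt{-14375} = 25 i \sqrt{23}$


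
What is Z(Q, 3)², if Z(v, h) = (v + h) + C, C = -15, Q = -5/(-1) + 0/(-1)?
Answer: 49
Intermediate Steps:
Q = 5 (Q = -5*(-1) + 0*(-1) = 5 + 0 = 5)
Z(v, h) = -15 + h + v (Z(v, h) = (v + h) - 15 = (h + v) - 15 = -15 + h + v)
Z(Q, 3)² = (-15 + 3 + 5)² = (-7)² = 49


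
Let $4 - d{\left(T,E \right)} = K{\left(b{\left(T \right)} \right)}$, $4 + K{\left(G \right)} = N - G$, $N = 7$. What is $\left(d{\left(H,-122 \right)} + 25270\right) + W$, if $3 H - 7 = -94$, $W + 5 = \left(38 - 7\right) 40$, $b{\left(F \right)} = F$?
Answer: $26477$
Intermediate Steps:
$W = 1235$ ($W = -5 + \left(38 - 7\right) 40 = -5 + 31 \cdot 40 = -5 + 1240 = 1235$)
$H = -29$ ($H = \frac{7}{3} + \frac{1}{3} \left(-94\right) = \frac{7}{3} - \frac{94}{3} = -29$)
$K{\left(G \right)} = 3 - G$ ($K{\left(G \right)} = -4 - \left(-7 + G\right) = 3 - G$)
$d{\left(T,E \right)} = 1 + T$ ($d{\left(T,E \right)} = 4 - \left(3 - T\right) = 4 + \left(-3 + T\right) = 1 + T$)
$\left(d{\left(H,-122 \right)} + 25270\right) + W = \left(\left(1 - 29\right) + 25270\right) + 1235 = \left(-28 + 25270\right) + 1235 = 25242 + 1235 = 26477$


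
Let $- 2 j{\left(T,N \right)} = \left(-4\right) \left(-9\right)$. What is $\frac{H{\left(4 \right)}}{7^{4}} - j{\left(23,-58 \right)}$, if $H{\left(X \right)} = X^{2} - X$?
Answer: $\frac{43230}{2401} \approx 18.005$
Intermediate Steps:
$j{\left(T,N \right)} = -18$ ($j{\left(T,N \right)} = - \frac{\left(-4\right) \left(-9\right)}{2} = \left(- \frac{1}{2}\right) 36 = -18$)
$\frac{H{\left(4 \right)}}{7^{4}} - j{\left(23,-58 \right)} = \frac{4 \left(-1 + 4\right)}{7^{4}} - -18 = \frac{4 \cdot 3}{2401} + 18 = 12 \cdot \frac{1}{2401} + 18 = \frac{12}{2401} + 18 = \frac{43230}{2401}$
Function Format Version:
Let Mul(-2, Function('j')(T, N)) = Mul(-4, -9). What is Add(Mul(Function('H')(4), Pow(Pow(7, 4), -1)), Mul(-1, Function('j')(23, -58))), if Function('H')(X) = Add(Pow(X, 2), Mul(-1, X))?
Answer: Rational(43230, 2401) ≈ 18.005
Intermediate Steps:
Function('j')(T, N) = -18 (Function('j')(T, N) = Mul(Rational(-1, 2), Mul(-4, -9)) = Mul(Rational(-1, 2), 36) = -18)
Add(Mul(Function('H')(4), Pow(Pow(7, 4), -1)), Mul(-1, Function('j')(23, -58))) = Add(Mul(Mul(4, Add(-1, 4)), Pow(Pow(7, 4), -1)), Mul(-1, -18)) = Add(Mul(Mul(4, 3), Pow(2401, -1)), 18) = Add(Mul(12, Rational(1, 2401)), 18) = Add(Rational(12, 2401), 18) = Rational(43230, 2401)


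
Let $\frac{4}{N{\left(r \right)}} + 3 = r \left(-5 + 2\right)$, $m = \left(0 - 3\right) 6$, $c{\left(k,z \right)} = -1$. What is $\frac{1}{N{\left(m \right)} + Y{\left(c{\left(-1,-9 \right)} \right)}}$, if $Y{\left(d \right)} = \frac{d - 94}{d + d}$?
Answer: $\frac{102}{4853} \approx 0.021018$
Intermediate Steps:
$Y{\left(d \right)} = \frac{-94 + d}{2 d}$
$m = -18$ ($m = \left(0 - 3\right) 6 = \left(-3\right) 6 = -18$)
$N{\left(r \right)} = \frac{4}{-3 - 3 r}$ ($N{\left(r \right)} = \frac{4}{-3 + r \left(-5 + 2\right)} = \frac{4}{-3 + r \left(-3\right)} = \frac{4}{-3 - 3 r}$)
$\frac{1}{N{\left(m \right)} + Y{\left(c{\left(-1,-9 \right)} \right)}} = \frac{1}{- \frac{4}{3 + 3 \left(-18\right)} + \frac{-94 - 1}{2 \left(-1\right)}} = \frac{1}{- \frac{4}{3 - 54} + \frac{1}{2} \left(-1\right) \left(-95\right)} = \frac{1}{- \frac{4}{-51} + \frac{95}{2}} = \frac{1}{\left(-4\right) \left(- \frac{1}{51}\right) + \frac{95}{2}} = \frac{1}{\frac{4}{51} + \frac{95}{2}} = \frac{1}{\frac{4853}{102}} = \frac{102}{4853}$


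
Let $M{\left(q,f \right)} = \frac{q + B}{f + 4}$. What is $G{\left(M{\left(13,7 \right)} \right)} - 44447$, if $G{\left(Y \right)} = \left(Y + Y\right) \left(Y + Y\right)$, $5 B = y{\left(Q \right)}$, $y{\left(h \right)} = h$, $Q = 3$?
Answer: $- \frac{134433679}{3025} \approx -44441.0$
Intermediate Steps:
$B = \frac{3}{5}$ ($B = \frac{1}{5} \cdot 3 = \frac{3}{5} \approx 0.6$)
$M{\left(q,f \right)} = \frac{\frac{3}{5} + q}{4 + f}$ ($M{\left(q,f \right)} = \frac{q + \frac{3}{5}}{f + 4} = \frac{\frac{3}{5} + q}{4 + f}$)
$G{\left(Y \right)} = 4 Y^{2}$ ($G{\left(Y \right)} = 2 Y 2 Y = 4 Y^{2}$)
$G{\left(M{\left(13,7 \right)} \right)} - 44447 = 4 \left(\frac{\frac{3}{5} + 13}{4 + 7}\right)^{2} - 44447 = 4 \left(\frac{1}{11} \cdot \frac{68}{5}\right)^{2} - 44447 = 4 \left(\frac{68}{55}\right)^{2} - 44447 = 4 \cdot \frac{4624}{3025} - 44447 = \frac{18496}{3025} - 44447 = - \frac{134433679}{3025}$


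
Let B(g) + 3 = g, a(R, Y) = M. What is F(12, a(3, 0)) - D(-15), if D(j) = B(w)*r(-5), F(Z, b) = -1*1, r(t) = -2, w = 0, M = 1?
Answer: -7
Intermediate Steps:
a(R, Y) = 1
B(g) = -3 + g
F(Z, b) = -1
D(j) = 6 (D(j) = (-3 + 0)*(-2) = -3*(-2) = 6)
F(12, a(3, 0)) - D(-15) = -1 - 1*6 = -1 - 6 = -7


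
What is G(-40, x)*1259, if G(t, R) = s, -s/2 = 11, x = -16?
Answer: -27698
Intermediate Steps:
s = -22 (s = -2*11 = -22)
G(t, R) = -22
G(-40, x)*1259 = -22*1259 = -27698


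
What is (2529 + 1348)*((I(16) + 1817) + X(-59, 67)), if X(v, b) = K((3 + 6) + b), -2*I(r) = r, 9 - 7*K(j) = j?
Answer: 48834692/7 ≈ 6.9764e+6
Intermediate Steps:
K(j) = 9/7 - j/7
I(r) = -r/2
X(v, b) = -b/7 (X(v, b) = 9/7 - ((3 + 6) + b)/7 = 9/7 - (9 + b)/7 = 9/7 + (-9/7 - b/7) = -b/7)
(2529 + 1348)*((I(16) + 1817) + X(-59, 67)) = (2529 + 1348)*((-1/2*16 + 1817) - 1/7*67) = 3877*((-8 + 1817) - 67/7) = 3877*(1809 - 67/7) = 3877*(12596/7) = 48834692/7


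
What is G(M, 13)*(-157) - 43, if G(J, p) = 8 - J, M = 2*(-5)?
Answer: -2869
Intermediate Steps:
M = -10
G(M, 13)*(-157) - 43 = (8 - 1*(-10))*(-157) - 43 = (8 + 10)*(-157) - 43 = 18*(-157) - 43 = -2826 - 43 = -2869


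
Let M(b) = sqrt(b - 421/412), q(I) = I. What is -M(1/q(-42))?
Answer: -I*sqrt(19568661)/4326 ≈ -1.0226*I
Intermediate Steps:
M(b) = sqrt(-421/412 + b) (M(b) = sqrt(b - 421*1/412) = sqrt(b - 421/412) = sqrt(-421/412 + b))
-M(1/q(-42)) = -sqrt(-43363 + 42436/(-42))/206 = -sqrt(-43363 + 42436*(-1/42))/206 = -sqrt(-43363 - 21218/21)/206 = -sqrt(-931841/21)/206 = -I*sqrt(19568661)/21/206 = -I*sqrt(19568661)/4326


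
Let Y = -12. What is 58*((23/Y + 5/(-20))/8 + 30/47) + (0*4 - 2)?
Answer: 21785/1128 ≈ 19.313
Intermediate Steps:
58*((23/Y + 5/(-20))/8 + 30/47) + (0*4 - 2) = 58*((23/(-12) + 5/(-20))/8 + 30/47) + (0*4 - 2) = 58*((23*(-1/12) + 5*(-1/20))*(⅛) + 30*(1/47)) + (0 - 2) = 58*((-23/12 - ¼)*(⅛) + 30/47) - 2 = 58*(-13/6*⅛ + 30/47) - 2 = 58*(-13/48 + 30/47) - 2 = 58*(829/2256) - 2 = 24041/1128 - 2 = 21785/1128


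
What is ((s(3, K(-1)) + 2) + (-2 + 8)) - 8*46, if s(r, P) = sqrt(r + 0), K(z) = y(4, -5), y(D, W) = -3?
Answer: -360 + sqrt(3) ≈ -358.27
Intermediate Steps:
K(z) = -3
s(r, P) = sqrt(r)
((s(3, K(-1)) + 2) + (-2 + 8)) - 8*46 = ((sqrt(3) + 2) + (-2 + 8)) - 8*46 = ((2 + sqrt(3)) + 6) - 368 = (8 + sqrt(3)) - 368 = -360 + sqrt(3)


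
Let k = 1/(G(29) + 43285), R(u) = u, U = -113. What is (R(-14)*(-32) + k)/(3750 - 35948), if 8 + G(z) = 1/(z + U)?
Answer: -814299850/58524163433 ≈ -0.013914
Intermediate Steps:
G(z) = -8 + 1/(-113 + z) (G(z) = -8 + 1/(z - 113) = -8 + 1/(-113 + z))
k = 84/3635267 (k = 1/((905 - 8*29)/(-113 + 29) + 43285) = 1/((905 - 232)/(-84) + 43285) = 1/(-1/84*673 + 43285) = 1/(-673/84 + 43285) = 1/(3635267/84) = 84/3635267 ≈ 2.3107e-5)
(R(-14)*(-32) + k)/(3750 - 35948) = (-14*(-32) + 84/3635267)/(3750 - 35948) = (448 + 84/3635267)/(-32198) = (1628599700/3635267)*(-1/32198) = -814299850/58524163433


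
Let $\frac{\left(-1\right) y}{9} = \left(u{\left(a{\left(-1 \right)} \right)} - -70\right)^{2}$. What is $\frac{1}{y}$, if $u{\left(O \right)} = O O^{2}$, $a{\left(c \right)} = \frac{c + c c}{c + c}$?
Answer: $- \frac{1}{44100} \approx -2.2676 \cdot 10^{-5}$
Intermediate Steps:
$a{\left(c \right)} = \frac{c + c^{2}}{2 c}$
$u{\left(O \right)} = O^{3}$
$y = -44100$ ($y = - 9 \left(\left(\frac{1}{2} + \frac{1}{2} \left(-1\right)\right)^{3} - -70\right)^{2} = - 9 \left(\left(\frac{1}{2} - \frac{1}{2}\right)^{3} + 70\right)^{2} = - 9 \left(0^{3} + 70\right)^{2} = - 9 \left(0 + 70\right)^{2} = - 9 \cdot 70^{2} = \left(-9\right) 4900 = -44100$)
$\frac{1}{y} = \frac{1}{-44100} = - \frac{1}{44100}$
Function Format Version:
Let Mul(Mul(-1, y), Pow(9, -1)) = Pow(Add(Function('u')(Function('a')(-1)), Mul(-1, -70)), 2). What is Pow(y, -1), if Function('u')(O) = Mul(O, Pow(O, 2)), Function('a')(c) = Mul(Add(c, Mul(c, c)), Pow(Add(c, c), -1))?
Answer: Rational(-1, 44100) ≈ -2.2676e-5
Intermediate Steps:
Function('a')(c) = Mul(Rational(1, 2), Pow(c, -1), Add(c, Pow(c, 2))) (Function('a')(c) = Mul(Add(c, Pow(c, 2)), Pow(Mul(2, c), -1)) = Mul(Add(c, Pow(c, 2)), Mul(Rational(1, 2), Pow(c, -1))) = Mul(Rational(1, 2), Pow(c, -1), Add(c, Pow(c, 2))))
Function('u')(O) = Pow(O, 3)
y = -44100 (y = Mul(-9, Pow(Add(Pow(Add(Rational(1, 2), Mul(Rational(1, 2), -1)), 3), Mul(-1, -70)), 2)) = Mul(-9, Pow(Add(Pow(Add(Rational(1, 2), Rational(-1, 2)), 3), 70), 2)) = Mul(-9, Pow(Add(Pow(0, 3), 70), 2)) = Mul(-9, Pow(Add(0, 70), 2)) = Mul(-9, Pow(70, 2)) = Mul(-9, 4900) = -44100)
Pow(y, -1) = Pow(-44100, -1) = Rational(-1, 44100)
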